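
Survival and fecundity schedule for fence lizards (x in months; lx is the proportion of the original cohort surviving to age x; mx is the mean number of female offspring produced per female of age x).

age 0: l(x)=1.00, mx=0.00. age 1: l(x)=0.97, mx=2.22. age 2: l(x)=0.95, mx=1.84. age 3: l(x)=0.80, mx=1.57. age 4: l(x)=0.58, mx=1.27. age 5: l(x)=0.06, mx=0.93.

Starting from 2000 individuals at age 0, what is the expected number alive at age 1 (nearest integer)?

1940

Expected survivors = N0 · l_1 = 2000 × 0.97 = 1940 → 1940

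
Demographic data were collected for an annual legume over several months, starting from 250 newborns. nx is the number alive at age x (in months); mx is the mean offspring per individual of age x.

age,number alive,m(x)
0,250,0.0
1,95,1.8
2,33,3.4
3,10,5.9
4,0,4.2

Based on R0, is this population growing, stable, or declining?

growing

lx = nx/n0 = nx/250: 1, 0.38, 0.132, 0.04, 0
R0 = Σ lx·mx = 0 + 0.684 + 0.4488 + 0.236 + 0 = 1.3688
R0 > 1, so the population is growing.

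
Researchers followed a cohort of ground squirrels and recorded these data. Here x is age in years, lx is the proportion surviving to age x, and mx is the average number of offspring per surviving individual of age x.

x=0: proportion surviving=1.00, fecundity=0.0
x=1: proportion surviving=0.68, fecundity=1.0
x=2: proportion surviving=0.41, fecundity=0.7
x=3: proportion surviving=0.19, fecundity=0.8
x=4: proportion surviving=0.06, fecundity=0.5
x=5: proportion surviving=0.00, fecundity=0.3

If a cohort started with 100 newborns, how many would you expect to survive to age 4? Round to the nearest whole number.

6

Expected survivors = N0 · l_4 = 100 × 0.06 = 6 → 6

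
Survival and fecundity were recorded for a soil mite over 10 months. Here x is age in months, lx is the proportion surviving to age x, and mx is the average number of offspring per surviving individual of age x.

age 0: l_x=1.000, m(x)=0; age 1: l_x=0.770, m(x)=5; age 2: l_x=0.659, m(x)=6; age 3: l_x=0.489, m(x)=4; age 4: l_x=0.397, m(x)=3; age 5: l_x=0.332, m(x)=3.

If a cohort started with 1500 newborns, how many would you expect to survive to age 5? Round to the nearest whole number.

Expected survivors = N0 · l_5 = 1500 × 0.332 = 498 → 498

498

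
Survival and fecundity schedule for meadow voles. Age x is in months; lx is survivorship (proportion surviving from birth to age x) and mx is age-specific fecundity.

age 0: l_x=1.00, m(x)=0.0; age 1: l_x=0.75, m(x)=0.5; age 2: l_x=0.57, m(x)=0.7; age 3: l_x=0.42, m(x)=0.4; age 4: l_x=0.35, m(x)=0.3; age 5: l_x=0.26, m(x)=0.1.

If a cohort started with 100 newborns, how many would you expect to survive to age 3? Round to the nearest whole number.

Expected survivors = N0 · l_3 = 100 × 0.42 = 42 → 42

42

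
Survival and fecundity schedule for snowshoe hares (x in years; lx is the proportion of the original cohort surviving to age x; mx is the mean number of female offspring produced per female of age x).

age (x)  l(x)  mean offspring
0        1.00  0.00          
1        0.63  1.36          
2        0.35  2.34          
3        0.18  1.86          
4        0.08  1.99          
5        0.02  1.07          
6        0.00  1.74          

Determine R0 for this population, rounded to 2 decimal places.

2.19

lx·mx by age: 0, 0.8568, 0.819, 0.3348, 0.1592, 0.0214, 0
R0 = Σ lx·mx = 2.1912 → 2.19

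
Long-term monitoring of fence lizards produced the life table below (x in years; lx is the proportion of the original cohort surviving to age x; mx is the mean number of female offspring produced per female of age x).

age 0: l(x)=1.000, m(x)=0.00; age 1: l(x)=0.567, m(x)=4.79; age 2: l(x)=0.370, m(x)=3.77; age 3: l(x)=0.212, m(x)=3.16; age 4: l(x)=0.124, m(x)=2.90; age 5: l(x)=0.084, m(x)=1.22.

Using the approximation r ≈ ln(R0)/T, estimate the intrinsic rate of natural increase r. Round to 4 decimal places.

0.9176

R0 = Σ lx·mx = 0 + 2.71593 + 1.3949 + 0.66992 + 0.3596 + 0.10248 = 5.24283
Σ x·lx·mx = 9.46629; T = 9.46629/5.24283 = 1.80557…
r ≈ ln(R0)/T = ln(5.24283)/1.80557… = 0.91764… → 0.9176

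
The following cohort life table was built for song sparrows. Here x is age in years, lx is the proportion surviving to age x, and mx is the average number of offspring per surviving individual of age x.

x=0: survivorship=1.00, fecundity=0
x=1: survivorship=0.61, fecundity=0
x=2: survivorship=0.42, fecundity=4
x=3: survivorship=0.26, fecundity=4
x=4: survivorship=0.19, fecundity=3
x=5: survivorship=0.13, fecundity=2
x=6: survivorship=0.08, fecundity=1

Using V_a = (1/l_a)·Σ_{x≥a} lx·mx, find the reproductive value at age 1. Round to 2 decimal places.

lx·mx for x ≥ 1: 0, 1.68, 1.04, 0.57, 0.26, 0.08 → sum = 3.63
V_1 = 3.63 / l_1 = 3.63 / 0.61 = 5.95082… → 5.95

5.95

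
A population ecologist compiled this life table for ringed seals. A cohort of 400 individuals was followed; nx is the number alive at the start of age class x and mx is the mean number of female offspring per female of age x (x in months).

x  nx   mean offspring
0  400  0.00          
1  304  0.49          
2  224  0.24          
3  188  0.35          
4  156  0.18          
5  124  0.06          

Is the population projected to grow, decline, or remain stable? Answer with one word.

lx = nx/n0 = nx/400: 1, 0.76, 0.56, 0.47, 0.39, 0.31
R0 = Σ lx·mx = 0 + 0.3724 + 0.1344 + 0.1645 + 0.0702 + 0.0186 = 0.7601
R0 < 1, so the population is declining.

declining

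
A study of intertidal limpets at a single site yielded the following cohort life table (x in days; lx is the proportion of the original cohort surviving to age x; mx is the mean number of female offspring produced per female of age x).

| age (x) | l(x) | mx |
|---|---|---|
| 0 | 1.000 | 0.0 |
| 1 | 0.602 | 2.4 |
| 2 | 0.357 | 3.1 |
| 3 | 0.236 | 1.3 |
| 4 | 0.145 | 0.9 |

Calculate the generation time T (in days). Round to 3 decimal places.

1.707

lx·mx: 0, 1.4448, 1.1067, 0.3068, 0.1305 → R0 = 2.9888
x·lx·mx: 0, 1.4448, 2.2134, 0.9204, 0.522 → Σ = 5.1006
T = 5.1006 / 2.9888 = 1.706571… → 1.707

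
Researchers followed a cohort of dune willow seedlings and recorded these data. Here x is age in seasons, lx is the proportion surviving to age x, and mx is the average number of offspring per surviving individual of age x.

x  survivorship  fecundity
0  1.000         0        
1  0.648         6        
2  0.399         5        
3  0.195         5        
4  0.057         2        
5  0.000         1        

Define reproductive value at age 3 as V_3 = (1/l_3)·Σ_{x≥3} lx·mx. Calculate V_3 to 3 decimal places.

5.585

lx·mx for x ≥ 3: 0.975, 0.114, 0 → sum = 1.089
V_3 = 1.089 / l_3 = 1.089 / 0.195 = 5.584615… → 5.585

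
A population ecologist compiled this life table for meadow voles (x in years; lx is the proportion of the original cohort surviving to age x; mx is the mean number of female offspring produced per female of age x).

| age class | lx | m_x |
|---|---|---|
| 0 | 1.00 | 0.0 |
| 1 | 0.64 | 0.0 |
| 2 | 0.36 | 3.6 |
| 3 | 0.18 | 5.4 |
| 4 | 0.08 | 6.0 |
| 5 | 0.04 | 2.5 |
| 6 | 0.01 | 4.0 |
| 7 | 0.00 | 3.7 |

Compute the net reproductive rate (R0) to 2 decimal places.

lx·mx by age: 0, 0, 1.296, 0.972, 0.48, 0.1, 0.04, 0
R0 = Σ lx·mx = 2.888 → 2.89

2.89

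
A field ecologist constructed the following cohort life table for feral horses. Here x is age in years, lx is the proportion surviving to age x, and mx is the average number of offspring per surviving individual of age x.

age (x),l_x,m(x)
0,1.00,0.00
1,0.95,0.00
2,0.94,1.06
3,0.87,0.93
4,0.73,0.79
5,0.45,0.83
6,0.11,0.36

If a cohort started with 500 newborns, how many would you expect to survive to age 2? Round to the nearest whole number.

Expected survivors = N0 · l_2 = 500 × 0.94 = 470 → 470

470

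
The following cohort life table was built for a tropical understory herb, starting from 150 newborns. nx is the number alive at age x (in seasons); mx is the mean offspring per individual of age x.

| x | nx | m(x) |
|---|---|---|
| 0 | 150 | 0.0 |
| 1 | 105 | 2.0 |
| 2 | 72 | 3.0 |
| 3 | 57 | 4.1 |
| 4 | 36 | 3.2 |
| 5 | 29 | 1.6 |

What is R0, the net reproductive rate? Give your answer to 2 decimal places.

5.48

lx = nx/n0 = nx/150: 1, 0.7, 0.48, 0.38, 0.24, 0.19333…
lx·mx by age: 0, 1.4, 1.44, 1.558, 0.768, 0.309333…
R0 = Σ lx·mx = 5.475333… → 5.48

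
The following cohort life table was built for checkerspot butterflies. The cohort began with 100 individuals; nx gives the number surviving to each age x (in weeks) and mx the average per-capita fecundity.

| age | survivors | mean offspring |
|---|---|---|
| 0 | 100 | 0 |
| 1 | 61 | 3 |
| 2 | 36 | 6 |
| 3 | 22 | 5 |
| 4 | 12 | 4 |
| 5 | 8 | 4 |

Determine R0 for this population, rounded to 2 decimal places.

lx = nx/n0 = nx/100: 1, 0.61, 0.36, 0.22, 0.12, 0.08
lx·mx by age: 0, 1.83, 2.16, 1.1, 0.48, 0.32
R0 = Σ lx·mx = 5.89 → 5.89

5.89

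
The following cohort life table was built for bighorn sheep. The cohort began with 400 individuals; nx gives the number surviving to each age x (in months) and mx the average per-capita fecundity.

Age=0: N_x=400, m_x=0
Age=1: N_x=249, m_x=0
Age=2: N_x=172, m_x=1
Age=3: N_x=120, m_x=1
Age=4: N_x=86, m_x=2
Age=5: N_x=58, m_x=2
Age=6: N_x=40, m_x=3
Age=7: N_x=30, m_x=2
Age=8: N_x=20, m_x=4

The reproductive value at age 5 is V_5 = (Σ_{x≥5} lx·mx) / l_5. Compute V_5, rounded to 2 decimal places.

6.48

lx = nx/n0 = nx/400: 1, 0.6225, 0.43, 0.3, 0.215, 0.145, 0.1, 0.075, 0.05
lx·mx for x ≥ 5: 0.29, 0.3, 0.15, 0.2 → sum = 0.94
V_5 = 0.94 / l_5 = 0.94 / 0.145 = 6.482759… → 6.48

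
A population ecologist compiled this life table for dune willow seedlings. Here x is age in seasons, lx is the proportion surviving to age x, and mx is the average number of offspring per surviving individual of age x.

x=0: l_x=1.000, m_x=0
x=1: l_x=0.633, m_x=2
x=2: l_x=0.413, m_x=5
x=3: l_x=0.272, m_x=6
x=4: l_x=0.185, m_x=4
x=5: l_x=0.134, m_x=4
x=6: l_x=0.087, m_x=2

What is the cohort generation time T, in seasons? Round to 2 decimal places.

lx·mx: 0, 1.266, 2.065, 1.632, 0.74, 0.536, 0.174 → R0 = 6.413
x·lx·mx: 0, 1.266, 4.13, 4.896, 2.96, 2.68, 1.044 → Σ = 16.976
T = 16.976 / 6.413 = 2.647123… → 2.65

2.65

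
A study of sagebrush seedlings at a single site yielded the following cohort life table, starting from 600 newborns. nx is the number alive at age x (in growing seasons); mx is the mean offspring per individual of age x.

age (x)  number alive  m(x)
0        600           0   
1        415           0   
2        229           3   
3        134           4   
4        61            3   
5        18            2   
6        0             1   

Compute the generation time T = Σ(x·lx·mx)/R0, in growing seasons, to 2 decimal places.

2.70

lx = nx/n0 = nx/600: 1, 0.69167…, 0.38167…, 0.22333…, 0.10167…, 0.03, 0
lx·mx: 0, 0, 1.145…, 0.893333…, 0.305…, 0.06, 0 → R0 = 2.403333…
x·lx·mx: 0, 0, 2.29…, 2.68…, 1.22…, 0.3, 0 → Σ = 6.49…
T = 6.49… / 2.403333… = 2.700416… → 2.70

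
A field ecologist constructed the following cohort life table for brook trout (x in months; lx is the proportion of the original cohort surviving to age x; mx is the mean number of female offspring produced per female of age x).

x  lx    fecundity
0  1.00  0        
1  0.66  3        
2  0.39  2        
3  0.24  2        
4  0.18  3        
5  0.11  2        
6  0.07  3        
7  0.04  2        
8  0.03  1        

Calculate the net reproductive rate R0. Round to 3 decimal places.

4.320

lx·mx by age: 0, 1.98, 0.78, 0.48, 0.54, 0.22, 0.21, 0.08, 0.03
R0 = Σ lx·mx = 4.32 → 4.320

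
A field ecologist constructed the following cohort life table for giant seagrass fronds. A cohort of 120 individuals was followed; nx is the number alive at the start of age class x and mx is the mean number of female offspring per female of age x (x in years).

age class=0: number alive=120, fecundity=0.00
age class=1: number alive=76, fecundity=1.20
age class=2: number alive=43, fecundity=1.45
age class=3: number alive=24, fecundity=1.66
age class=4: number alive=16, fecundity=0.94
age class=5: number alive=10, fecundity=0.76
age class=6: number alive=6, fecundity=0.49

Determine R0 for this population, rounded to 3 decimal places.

lx = nx/n0 = nx/120: 1, 0.63333…, 0.35833…, 0.2, 0.13333…, 0.08333…, 0.05
lx·mx by age: 0, 0.76…, 0.519583…, 0.332, 0.125333…, 0.063333…, 0.0245
R0 = Σ lx·mx = 1.82475… → 1.825

1.825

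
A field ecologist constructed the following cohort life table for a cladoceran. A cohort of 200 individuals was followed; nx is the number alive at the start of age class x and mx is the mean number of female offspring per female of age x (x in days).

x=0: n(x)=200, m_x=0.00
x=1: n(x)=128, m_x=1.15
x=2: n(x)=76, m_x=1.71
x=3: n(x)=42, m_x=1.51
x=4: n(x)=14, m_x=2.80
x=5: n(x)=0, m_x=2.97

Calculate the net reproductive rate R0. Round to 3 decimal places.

lx = nx/n0 = nx/200: 1, 0.64, 0.38, 0.21, 0.07, 0
lx·mx by age: 0, 0.736, 0.6498, 0.3171, 0.196, 0
R0 = Σ lx·mx = 1.8989 → 1.899

1.899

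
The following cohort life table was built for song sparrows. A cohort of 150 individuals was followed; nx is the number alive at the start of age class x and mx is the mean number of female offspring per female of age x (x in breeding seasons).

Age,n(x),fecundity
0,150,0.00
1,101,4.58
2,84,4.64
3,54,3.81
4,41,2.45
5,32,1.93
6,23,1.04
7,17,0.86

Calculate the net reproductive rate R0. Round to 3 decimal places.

8.392

lx = nx/n0 = nx/150: 1, 0.67333…, 0.56, 0.36, 0.27333…, 0.21333…, 0.15333…, 0.11333…
lx·mx by age: 0, 3.083867…, 2.5984, 1.3716, 0.669667…, 0.411733…, 0.159467…, 0.097467…
R0 = Σ lx·mx = 8.3922… → 8.392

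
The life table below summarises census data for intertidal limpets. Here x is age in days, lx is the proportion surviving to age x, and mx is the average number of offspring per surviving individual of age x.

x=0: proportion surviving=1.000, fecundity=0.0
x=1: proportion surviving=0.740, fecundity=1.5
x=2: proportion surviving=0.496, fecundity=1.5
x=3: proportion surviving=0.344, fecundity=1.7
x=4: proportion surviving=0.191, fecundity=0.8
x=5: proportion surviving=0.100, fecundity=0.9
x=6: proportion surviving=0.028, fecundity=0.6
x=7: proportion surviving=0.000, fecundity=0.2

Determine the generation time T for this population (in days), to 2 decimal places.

2.04

lx·mx: 0, 1.11, 0.744, 0.5848, 0.1528, 0.09, 0.0168, 0 → R0 = 2.6984
x·lx·mx: 0, 1.11, 1.488, 1.7544, 0.6112, 0.45, 0.1008, 0 → Σ = 5.5144
T = 5.5144 / 2.6984 = 2.043581… → 2.04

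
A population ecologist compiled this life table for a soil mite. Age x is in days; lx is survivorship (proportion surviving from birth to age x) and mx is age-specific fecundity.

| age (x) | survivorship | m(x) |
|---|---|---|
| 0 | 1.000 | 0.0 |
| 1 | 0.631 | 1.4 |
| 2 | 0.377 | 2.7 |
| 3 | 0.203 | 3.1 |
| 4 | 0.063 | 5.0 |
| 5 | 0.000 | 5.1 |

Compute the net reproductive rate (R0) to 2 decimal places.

2.85

lx·mx by age: 0, 0.8834, 1.0179, 0.6293, 0.315, 0
R0 = Σ lx·mx = 2.8456 → 2.85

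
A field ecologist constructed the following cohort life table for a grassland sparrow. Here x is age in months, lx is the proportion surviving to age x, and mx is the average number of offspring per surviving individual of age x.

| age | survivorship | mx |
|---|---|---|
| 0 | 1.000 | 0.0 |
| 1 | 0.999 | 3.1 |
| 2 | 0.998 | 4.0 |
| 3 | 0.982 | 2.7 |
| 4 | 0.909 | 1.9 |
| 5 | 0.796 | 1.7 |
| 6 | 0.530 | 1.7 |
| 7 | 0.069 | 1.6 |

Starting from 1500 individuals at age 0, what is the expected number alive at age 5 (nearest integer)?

Expected survivors = N0 · l_5 = 1500 × 0.796 = 1194 → 1194

1194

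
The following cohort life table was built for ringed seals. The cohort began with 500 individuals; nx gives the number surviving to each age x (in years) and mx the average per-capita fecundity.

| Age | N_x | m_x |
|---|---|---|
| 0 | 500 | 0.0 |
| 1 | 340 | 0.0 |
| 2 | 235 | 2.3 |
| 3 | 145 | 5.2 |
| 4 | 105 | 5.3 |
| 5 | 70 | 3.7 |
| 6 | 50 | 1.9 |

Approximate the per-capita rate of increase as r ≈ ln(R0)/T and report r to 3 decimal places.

lx = nx/n0 = nx/500: 1, 0.68, 0.47, 0.29, 0.21, 0.14, 0.1
R0 = Σ lx·mx = 0 + 0 + 1.081 + 1.508 + 1.113 + 0.518 + 0.19 = 4.41
Σ x·lx·mx = 14.868; T = 14.868/4.41 = 3.37143…
r ≈ ln(R0)/T = ln(4.41)/3.37143… = 0.44013… → 0.440

0.440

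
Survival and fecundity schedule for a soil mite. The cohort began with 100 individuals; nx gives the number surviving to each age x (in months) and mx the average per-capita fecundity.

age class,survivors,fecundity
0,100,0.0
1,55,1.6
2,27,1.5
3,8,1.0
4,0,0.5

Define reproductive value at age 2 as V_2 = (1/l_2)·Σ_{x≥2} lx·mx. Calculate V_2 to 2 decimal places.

lx = nx/n0 = nx/100: 1, 0.55, 0.27, 0.08, 0
lx·mx for x ≥ 2: 0.405, 0.08, 0 → sum = 0.485
V_2 = 0.485 / l_2 = 0.485 / 0.27 = 1.796296… → 1.80

1.80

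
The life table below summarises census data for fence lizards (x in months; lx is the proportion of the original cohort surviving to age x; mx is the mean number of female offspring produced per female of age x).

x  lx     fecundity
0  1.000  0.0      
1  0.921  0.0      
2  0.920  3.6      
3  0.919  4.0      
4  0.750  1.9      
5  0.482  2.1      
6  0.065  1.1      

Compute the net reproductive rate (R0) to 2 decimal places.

lx·mx by age: 0, 0, 3.312, 3.676, 1.425, 1.0122, 0.0715
R0 = Σ lx·mx = 9.4967 → 9.50

9.50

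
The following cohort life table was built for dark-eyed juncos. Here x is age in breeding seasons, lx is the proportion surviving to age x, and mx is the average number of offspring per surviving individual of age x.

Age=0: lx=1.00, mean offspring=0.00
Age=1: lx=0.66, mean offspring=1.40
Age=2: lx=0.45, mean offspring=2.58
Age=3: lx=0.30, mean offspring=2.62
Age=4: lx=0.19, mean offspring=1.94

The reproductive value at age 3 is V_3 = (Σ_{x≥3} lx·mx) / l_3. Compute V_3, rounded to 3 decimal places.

3.849

lx·mx for x ≥ 3: 0.786, 0.3686 → sum = 1.1546
V_3 = 1.1546 / l_3 = 1.1546 / 0.3 = 3.848667… → 3.849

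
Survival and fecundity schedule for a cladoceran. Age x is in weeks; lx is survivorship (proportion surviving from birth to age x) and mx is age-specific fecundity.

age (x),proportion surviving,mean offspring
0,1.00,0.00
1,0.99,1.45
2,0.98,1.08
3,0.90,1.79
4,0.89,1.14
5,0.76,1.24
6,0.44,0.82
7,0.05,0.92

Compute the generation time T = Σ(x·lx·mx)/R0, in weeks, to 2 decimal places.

lx·mx: 0, 1.4355, 1.0584, 1.611, 1.0146, 0.9424, 0.3608, 0.046 → R0 = 6.4687
x·lx·mx: 0, 1.4355, 2.1168, 4.833, 4.0584, 4.712, 2.1648, 0.322 → Σ = 19.6425
T = 19.6425 / 6.4687 = 3.036545… → 3.04

3.04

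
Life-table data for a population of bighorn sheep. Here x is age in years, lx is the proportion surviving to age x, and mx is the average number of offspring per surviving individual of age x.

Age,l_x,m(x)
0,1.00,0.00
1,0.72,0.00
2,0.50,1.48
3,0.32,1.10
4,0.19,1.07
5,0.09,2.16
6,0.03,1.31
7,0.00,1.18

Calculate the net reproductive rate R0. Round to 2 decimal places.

lx·mx by age: 0, 0, 0.74, 0.352, 0.2033, 0.1944, 0.0393, 0
R0 = Σ lx·mx = 1.529 → 1.53

1.53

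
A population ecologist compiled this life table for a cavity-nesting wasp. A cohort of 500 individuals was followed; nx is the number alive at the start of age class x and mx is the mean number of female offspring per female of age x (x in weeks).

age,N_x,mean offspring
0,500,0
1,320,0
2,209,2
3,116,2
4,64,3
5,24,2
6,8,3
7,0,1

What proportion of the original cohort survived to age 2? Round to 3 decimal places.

0.418

l_2 = n_2/n_0 = 209/500 = 0.418 → 0.418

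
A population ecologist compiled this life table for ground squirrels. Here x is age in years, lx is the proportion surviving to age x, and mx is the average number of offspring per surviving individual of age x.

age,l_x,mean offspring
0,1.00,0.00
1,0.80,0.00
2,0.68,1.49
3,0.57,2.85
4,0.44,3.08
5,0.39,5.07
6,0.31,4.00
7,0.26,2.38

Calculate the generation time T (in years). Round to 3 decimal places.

lx·mx: 0, 0, 1.0132, 1.6245, 1.3552, 1.9773, 1.24, 0.6188 → R0 = 7.829
x·lx·mx: 0, 0, 2.0264, 4.8735, 5.4208, 9.8865, 7.44, 4.3316 → Σ = 33.9788
T = 33.9788 / 7.829 = 4.34012… → 4.340

4.340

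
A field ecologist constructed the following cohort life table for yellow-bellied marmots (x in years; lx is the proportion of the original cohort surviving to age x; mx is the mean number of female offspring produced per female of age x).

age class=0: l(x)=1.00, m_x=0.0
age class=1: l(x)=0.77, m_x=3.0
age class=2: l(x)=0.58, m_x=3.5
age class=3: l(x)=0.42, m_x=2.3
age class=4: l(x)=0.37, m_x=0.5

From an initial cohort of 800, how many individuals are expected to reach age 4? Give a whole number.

Expected survivors = N0 · l_4 = 800 × 0.37 = 296 → 296

296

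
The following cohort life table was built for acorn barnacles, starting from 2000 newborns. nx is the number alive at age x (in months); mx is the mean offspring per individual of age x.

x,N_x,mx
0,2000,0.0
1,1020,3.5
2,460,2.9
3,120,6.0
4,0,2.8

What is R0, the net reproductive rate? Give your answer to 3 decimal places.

lx = nx/n0 = nx/2000: 1, 0.51, 0.23, 0.06, 0
lx·mx by age: 0, 1.785, 0.667, 0.36, 0
R0 = Σ lx·mx = 2.812 → 2.812

2.812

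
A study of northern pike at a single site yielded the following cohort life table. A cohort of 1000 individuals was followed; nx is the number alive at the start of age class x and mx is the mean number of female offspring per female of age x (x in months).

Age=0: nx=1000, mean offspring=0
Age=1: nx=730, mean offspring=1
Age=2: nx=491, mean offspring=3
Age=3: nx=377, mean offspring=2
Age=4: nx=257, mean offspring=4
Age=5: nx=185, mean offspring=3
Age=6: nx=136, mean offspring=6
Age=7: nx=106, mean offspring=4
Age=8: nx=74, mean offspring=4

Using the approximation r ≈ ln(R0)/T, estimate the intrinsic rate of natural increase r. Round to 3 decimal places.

0.475

lx = nx/n0 = nx/1000: 1, 0.73, 0.491, 0.377, 0.257, 0.185, 0.136, 0.106, 0.074
R0 = Σ lx·mx = 0 + 0.73 + 1.473 + 0.754 + 1.028 + 0.555 + 0.816 + 0.424 + 0.296 = 6.076
Σ x·lx·mx = 23.057; T = 23.057/6.076 = 3.79477…
r ≈ ln(R0)/T = ln(6.076)/3.79477… = 0.47548… → 0.475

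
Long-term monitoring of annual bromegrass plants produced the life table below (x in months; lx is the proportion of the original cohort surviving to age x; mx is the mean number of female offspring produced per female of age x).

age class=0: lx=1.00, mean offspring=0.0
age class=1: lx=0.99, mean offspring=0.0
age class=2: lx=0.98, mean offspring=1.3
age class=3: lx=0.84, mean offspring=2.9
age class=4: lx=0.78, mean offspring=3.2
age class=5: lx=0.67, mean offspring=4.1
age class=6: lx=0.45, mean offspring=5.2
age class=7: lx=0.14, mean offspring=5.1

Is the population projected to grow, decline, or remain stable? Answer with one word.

R0 = Σ lx·mx = 0 + 0 + 1.274 + 2.436 + 2.496 + 2.747 + 2.34 + 0.714 = 12.007
R0 > 1, so the population is growing.

growing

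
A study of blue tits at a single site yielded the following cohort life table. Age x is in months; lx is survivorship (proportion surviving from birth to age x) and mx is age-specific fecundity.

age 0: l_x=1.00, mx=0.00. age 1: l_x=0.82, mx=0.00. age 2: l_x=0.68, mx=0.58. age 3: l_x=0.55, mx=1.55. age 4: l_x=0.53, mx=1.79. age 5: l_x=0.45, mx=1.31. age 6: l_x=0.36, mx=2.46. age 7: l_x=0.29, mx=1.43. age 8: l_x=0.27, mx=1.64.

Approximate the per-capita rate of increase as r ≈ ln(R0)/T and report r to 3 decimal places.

0.313

R0 = Σ lx·mx = 0 + 0 + 0.3944 + 0.8525 + 0.9487 + 0.5895 + 0.8856 + 0.4147 + 0.4428 = 4.5282
Σ x·lx·mx = 21.8475; T = 21.8475/4.5282 = 4.82476…
r ≈ ln(R0)/T = ln(4.5282)/4.82476… = 0.31304… → 0.313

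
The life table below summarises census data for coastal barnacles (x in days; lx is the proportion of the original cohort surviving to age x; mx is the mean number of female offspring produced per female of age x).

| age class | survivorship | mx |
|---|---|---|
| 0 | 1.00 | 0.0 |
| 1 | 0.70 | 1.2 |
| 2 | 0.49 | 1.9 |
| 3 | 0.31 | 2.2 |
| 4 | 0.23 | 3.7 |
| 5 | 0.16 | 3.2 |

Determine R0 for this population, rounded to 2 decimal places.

lx·mx by age: 0, 0.84, 0.931, 0.682, 0.851, 0.512
R0 = Σ lx·mx = 3.816 → 3.82

3.82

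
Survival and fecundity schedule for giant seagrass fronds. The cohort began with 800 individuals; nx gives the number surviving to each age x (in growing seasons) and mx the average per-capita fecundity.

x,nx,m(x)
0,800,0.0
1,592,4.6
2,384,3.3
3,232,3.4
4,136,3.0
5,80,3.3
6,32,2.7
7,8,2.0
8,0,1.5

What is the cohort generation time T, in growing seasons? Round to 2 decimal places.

2.02

lx = nx/n0 = nx/800: 1, 0.74, 0.48, 0.29, 0.17, 0.1, 0.04, 0.01, 0
lx·mx: 0, 3.404, 1.584, 0.986, 0.51, 0.33, 0.108, 0.02, 0 → R0 = 6.942
x·lx·mx: 0, 3.404, 3.168, 2.958, 2.04, 1.65, 0.648, 0.14, 0 → Σ = 14.008
T = 14.008 / 6.942 = 2.017862… → 2.02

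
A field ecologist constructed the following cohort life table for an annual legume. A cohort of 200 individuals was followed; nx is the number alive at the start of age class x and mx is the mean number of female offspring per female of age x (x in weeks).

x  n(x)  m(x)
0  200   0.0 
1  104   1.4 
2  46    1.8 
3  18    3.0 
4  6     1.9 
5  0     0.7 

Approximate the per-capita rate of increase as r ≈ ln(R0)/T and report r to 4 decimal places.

lx = nx/n0 = nx/200: 1, 0.52, 0.23, 0.09, 0.03, 0
R0 = Σ lx·mx = 0 + 0.728 + 0.414 + 0.27 + 0.057 + 0 = 1.469
Σ x·lx·mx = 2.594; T = 2.594/1.469 = 1.76583…
r ≈ ln(R0)/T = ln(1.469)/1.76583… = 0.217791… → 0.2178

0.2178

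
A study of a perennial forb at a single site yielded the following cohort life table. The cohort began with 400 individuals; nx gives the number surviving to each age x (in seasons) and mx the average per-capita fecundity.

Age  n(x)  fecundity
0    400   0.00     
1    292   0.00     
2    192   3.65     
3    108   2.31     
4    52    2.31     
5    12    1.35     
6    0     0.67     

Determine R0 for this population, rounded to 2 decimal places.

lx = nx/n0 = nx/400: 1, 0.73, 0.48, 0.27, 0.13, 0.03, 0
lx·mx by age: 0, 0, 1.752, 0.6237, 0.3003, 0.0405, 0
R0 = Σ lx·mx = 2.7165 → 2.72

2.72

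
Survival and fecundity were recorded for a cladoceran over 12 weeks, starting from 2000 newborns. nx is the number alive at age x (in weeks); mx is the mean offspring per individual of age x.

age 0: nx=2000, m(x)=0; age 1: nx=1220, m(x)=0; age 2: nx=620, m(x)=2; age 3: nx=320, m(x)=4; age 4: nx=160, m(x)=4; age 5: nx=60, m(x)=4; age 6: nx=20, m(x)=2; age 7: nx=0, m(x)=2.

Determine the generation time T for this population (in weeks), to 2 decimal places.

lx = nx/n0 = nx/2000: 1, 0.61, 0.31, 0.16, 0.08, 0.03, 0.01, 0
lx·mx: 0, 0, 0.62, 0.64, 0.32, 0.12, 0.02, 0 → R0 = 1.72
x·lx·mx: 0, 0, 1.24, 1.92, 1.28, 0.6, 0.12, 0 → Σ = 5.16
T = 5.16 / 1.72 = 3 → 3.00

3.00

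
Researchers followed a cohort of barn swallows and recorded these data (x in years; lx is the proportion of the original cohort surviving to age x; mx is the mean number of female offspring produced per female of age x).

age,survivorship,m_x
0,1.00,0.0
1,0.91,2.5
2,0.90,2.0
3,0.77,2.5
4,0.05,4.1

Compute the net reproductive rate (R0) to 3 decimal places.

6.205

lx·mx by age: 0, 2.275, 1.8, 1.925, 0.205
R0 = Σ lx·mx = 6.205 → 6.205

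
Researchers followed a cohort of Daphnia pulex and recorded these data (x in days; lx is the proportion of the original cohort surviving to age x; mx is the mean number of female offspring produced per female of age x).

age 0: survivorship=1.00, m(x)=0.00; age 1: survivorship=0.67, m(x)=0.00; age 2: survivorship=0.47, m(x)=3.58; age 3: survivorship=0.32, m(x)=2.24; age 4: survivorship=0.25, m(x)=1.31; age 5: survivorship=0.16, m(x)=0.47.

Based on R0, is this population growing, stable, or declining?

R0 = Σ lx·mx = 0 + 0 + 1.6826 + 0.7168 + 0.3275 + 0.0752 = 2.8021
R0 > 1, so the population is growing.

growing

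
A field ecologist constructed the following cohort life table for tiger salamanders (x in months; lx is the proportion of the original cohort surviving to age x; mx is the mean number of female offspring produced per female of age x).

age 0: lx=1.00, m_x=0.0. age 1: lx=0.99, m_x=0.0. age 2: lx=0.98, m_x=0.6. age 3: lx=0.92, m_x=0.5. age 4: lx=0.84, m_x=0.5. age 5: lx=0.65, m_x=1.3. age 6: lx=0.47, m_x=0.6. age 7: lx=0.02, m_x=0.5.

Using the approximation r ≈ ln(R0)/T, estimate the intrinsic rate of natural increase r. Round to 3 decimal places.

R0 = Σ lx·mx = 0 + 0 + 0.588 + 0.46 + 0.42 + 0.845 + 0.282 + 0.01 = 2.605
Σ x·lx·mx = 10.223; T = 10.223/2.605 = 3.92438…
r ≈ ln(R0)/T = ln(2.605)/3.92438… = 0.24397… → 0.244

0.244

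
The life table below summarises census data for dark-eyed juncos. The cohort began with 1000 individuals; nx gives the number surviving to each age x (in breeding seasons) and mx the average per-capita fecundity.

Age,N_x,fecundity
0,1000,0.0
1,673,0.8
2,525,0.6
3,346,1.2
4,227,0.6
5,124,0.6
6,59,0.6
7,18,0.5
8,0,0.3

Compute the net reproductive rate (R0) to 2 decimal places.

lx = nx/n0 = nx/1000: 1, 0.673, 0.525, 0.346, 0.227, 0.124, 0.059, 0.018, 0
lx·mx by age: 0, 0.5384, 0.315, 0.4152, 0.1362, 0.0744, 0.0354, 0.009, 0
R0 = Σ lx·mx = 1.5236 → 1.52

1.52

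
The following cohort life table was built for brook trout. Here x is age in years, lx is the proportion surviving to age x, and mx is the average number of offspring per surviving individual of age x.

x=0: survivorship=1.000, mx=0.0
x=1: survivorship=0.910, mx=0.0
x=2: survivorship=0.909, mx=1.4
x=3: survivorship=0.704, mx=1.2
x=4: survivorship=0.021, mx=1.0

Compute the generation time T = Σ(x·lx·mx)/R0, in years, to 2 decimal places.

lx·mx: 0, 0, 1.2726, 0.8448, 0.021 → R0 = 2.1384
x·lx·mx: 0, 0, 2.5452, 2.5344, 0.084 → Σ = 5.1636
T = 5.1636 / 2.1384 = 2.414703… → 2.41

2.41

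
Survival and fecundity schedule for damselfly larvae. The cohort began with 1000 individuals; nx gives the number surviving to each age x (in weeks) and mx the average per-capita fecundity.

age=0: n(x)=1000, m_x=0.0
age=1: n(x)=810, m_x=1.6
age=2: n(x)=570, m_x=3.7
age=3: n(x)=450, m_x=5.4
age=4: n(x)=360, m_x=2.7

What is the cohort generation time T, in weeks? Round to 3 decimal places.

lx = nx/n0 = nx/1000: 1, 0.81, 0.57, 0.45, 0.36
lx·mx: 0, 1.296, 2.109, 2.43, 0.972 → R0 = 6.807
x·lx·mx: 0, 1.296, 4.218, 7.29, 3.888 → Σ = 16.692
T = 16.692 / 6.807 = 2.452182… → 2.452

2.452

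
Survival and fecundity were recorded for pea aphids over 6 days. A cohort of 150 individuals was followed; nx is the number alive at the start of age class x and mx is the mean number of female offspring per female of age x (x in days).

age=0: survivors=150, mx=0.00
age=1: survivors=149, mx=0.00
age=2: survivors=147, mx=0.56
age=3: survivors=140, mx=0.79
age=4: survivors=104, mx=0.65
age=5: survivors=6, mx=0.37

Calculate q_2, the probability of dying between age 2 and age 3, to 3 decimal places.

lx = nx/n0 = nx/150: 1, 0.99333…, 0.98, 0.93333…, 0.69333…, 0.04
q_2 = (l_2 − l_3) / l_2 = (0.98 − 0.933333…) / 0.98
     = 0.046667… / 0.98 = 0.047619… → 0.048

0.048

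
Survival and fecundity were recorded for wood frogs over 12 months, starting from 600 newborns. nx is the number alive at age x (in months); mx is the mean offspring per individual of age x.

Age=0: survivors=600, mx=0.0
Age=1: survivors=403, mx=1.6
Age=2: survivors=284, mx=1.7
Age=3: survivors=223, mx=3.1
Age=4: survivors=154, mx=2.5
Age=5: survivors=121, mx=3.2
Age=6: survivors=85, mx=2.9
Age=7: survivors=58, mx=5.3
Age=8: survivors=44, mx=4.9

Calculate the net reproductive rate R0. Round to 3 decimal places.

5.601

lx = nx/n0 = nx/600: 1, 0.67167…, 0.47333…, 0.37167…, 0.25667…, 0.20167…, 0.14167…, 0.09667…, 0.07333…
lx·mx by age: 0, 1.074667…, 0.804667…, 1.152167…, 0.641667…, 0.645333…, 0.410833…, 0.512333…, 0.359333…
R0 = Σ lx·mx = 5.601… → 5.601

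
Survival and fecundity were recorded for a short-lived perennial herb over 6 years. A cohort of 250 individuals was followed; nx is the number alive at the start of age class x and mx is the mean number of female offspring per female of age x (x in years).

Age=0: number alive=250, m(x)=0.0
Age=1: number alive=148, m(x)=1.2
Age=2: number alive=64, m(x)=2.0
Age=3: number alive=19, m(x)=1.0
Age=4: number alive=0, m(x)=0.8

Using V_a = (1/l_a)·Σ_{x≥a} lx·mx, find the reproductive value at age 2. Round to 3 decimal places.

2.297

lx = nx/n0 = nx/250: 1, 0.592, 0.256, 0.076, 0
lx·mx for x ≥ 2: 0.512, 0.076, 0 → sum = 0.588
V_2 = 0.588 / l_2 = 0.588 / 0.256 = 2.296875 → 2.297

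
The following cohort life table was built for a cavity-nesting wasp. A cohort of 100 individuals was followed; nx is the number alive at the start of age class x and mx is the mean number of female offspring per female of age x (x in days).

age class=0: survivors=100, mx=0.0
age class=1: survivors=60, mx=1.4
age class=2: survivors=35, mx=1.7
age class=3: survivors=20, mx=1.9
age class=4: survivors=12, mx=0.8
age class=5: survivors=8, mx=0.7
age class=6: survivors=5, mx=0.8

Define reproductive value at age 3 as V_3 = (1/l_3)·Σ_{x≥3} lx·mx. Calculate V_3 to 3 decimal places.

lx = nx/n0 = nx/100: 1, 0.6, 0.35, 0.2, 0.12, 0.08, 0.05
lx·mx for x ≥ 3: 0.38, 0.096, 0.056, 0.04 → sum = 0.572
V_3 = 0.572 / l_3 = 0.572 / 0.2 = 2.86 → 2.860

2.860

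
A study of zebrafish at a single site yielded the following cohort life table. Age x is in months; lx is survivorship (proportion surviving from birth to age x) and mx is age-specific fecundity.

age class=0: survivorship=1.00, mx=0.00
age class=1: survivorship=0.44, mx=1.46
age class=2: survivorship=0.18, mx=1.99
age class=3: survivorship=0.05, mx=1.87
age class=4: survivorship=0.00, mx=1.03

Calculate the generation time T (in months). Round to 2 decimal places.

lx·mx: 0, 0.6424, 0.3582, 0.0935, 0 → R0 = 1.0941
x·lx·mx: 0, 0.6424, 0.7164, 0.2805, 0 → Σ = 1.6393
T = 1.6393 / 1.0941 = 1.498309… → 1.50

1.50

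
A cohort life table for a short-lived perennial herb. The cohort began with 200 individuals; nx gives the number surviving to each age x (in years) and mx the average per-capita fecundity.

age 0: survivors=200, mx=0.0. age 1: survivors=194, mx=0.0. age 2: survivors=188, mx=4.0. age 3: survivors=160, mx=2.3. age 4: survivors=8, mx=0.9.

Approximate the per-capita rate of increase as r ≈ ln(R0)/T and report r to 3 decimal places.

0.739

lx = nx/n0 = nx/200: 1, 0.97, 0.94, 0.8, 0.04
R0 = Σ lx·mx = 0 + 0 + 3.76 + 1.84 + 0.036 = 5.636
Σ x·lx·mx = 13.184; T = 13.184/5.636 = 2.33925…
r ≈ ln(R0)/T = ln(5.636)/2.33925… = 0.7392… → 0.739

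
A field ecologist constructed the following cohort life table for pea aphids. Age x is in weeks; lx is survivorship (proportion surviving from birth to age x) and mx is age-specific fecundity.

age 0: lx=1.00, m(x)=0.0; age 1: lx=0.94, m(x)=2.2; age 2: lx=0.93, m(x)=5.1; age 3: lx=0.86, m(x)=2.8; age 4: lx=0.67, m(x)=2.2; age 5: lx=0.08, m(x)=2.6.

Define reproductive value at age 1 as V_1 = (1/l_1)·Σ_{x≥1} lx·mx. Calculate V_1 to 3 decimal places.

11.597

lx·mx for x ≥ 1: 2.068, 4.743, 2.408, 1.474, 0.208 → sum = 10.901
V_1 = 10.901 / l_1 = 10.901 / 0.94 = 11.596809… → 11.597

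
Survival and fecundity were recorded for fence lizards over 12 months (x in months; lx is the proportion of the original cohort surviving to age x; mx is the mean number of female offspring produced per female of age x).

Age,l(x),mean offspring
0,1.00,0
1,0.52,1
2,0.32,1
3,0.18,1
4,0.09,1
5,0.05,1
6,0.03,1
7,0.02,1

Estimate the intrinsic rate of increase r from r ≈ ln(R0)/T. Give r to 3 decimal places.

R0 = Σ lx·mx = 0 + 0.52 + 0.32 + 0.18 + 0.09 + 0.05 + 0.03 + 0.02 = 1.21
Σ x·lx·mx = 2.63; T = 2.63/1.21 = 2.17355…
r ≈ ln(R0)/T = ln(1.21)/2.17355… = 0.0877… → 0.088

0.088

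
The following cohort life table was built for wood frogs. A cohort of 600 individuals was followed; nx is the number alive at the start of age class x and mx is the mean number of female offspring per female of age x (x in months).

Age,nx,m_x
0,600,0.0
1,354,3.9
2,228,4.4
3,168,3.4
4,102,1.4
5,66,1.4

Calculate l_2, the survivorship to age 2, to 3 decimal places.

l_2 = n_2/n_0 = 228/600 = 0.38 → 0.380

0.380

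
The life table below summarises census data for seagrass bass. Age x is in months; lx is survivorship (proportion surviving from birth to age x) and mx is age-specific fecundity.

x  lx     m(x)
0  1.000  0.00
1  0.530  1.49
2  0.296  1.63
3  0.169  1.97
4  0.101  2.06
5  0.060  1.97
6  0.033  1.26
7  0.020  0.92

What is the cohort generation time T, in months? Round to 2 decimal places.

lx·mx: 0, 0.7897, 0.48248, 0.33293, 0.20806, 0.1182, 0.04158, 0.0184 → R0 = 1.99135
x·lx·mx: 0, 0.7897, 0.96496, 0.99879, 0.83224, 0.591, 0.24948, 0.1288 → Σ = 4.55497
T = 4.55497 / 1.99135 = 2.287378… → 2.29

2.29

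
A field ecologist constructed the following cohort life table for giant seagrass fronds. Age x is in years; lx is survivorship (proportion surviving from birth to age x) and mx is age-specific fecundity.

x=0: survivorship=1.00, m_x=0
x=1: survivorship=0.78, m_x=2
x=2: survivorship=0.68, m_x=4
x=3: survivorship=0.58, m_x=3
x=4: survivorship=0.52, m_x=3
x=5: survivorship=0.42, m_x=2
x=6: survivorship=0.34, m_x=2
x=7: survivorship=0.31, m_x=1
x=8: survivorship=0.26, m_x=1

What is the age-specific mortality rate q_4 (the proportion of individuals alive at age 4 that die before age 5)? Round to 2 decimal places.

0.19

q_4 = (l_4 − l_5) / l_4 = (0.52 − 0.42) / 0.52
     = 0.1 / 0.52 = 0.192308… → 0.19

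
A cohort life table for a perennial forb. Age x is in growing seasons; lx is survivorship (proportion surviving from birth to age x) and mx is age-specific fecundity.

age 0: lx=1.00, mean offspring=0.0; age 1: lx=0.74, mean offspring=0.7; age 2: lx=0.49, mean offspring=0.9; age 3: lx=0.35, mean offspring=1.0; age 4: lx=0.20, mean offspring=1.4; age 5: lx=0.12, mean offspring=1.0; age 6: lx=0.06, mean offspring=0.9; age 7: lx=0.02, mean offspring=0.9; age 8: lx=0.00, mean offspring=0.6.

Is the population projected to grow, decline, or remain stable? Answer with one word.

R0 = Σ lx·mx = 0 + 0.518 + 0.441 + 0.35 + 0.28 + 0.12 + 0.054 + 0.018 + 0 = 1.781
R0 > 1, so the population is growing.

growing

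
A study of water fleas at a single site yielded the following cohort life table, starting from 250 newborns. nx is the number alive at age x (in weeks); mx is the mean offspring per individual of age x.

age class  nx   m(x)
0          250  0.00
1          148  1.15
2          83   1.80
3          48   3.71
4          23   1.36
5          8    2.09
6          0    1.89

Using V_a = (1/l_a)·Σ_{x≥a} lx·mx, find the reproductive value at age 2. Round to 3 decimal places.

lx = nx/n0 = nx/250: 1, 0.592, 0.332, 0.192, 0.092, 0.032, 0
lx·mx for x ≥ 2: 0.5976, 0.71232, 0.12512, 0.06688, 0 → sum = 1.50192
V_2 = 1.50192 / l_2 = 1.50192 / 0.332 = 4.523855… → 4.524

4.524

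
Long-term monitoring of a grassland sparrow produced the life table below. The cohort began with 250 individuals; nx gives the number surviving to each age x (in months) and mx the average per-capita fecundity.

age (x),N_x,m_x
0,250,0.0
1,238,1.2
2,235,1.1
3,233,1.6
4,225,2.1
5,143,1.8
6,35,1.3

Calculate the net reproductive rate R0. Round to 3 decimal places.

lx = nx/n0 = nx/250: 1, 0.952, 0.94, 0.932, 0.9, 0.572, 0.14
lx·mx by age: 0, 1.1424, 1.034, 1.4912, 1.89, 1.0296, 0.182
R0 = Σ lx·mx = 6.7692 → 6.769

6.769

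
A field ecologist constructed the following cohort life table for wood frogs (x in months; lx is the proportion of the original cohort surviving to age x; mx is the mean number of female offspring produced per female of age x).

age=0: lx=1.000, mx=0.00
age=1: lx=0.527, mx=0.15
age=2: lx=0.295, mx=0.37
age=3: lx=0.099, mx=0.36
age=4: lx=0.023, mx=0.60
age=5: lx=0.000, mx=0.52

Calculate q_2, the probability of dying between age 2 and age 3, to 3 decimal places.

q_2 = (l_2 − l_3) / l_2 = (0.295 − 0.099) / 0.295
     = 0.196 / 0.295 = 0.664407… → 0.664

0.664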